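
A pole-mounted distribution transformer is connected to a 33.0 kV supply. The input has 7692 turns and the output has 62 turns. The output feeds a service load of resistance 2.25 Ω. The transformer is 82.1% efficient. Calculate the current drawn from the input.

I_in ≈ 1.16 A

V_out = 33000 × 62/7692 = 265.99 V.
I_out = V_out/R = 265.99/2.25 = 118.22 A.
P_out = V_out I_out = 265.99 × 118.22 = 31445 W.
P_in = P_out/η = 31445/0.821 = 38301 W.
I_in = P_in/V_in = 38301/33000 = 1.16 A.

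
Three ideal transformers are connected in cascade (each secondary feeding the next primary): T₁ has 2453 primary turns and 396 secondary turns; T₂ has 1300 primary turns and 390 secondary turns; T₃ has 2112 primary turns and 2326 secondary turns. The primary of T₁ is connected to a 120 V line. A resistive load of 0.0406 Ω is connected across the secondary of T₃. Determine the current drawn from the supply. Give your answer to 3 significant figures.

After T₁: V = 120.00 × 396/2453 = 19.372 V.
After T₂: V = 19.372 × 390/1300 = 5.8117 V.
After T₃: V = 5.8117 × 2326/2112 = 6.4005 V.
I_load = 6.4005/0.0406 = 157.65 A, so P_out = 6.4005 × 157.65 = 1009.0 W.
All ideal ⇒ P_in = P_out, so I_supply = 1009.0/120 = 8.41 A.

I_supply ≈ 8.41 A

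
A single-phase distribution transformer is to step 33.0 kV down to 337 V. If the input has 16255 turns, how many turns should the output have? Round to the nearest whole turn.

N_out/N_in = V_out/V_in, so N_out = 16255 × 337/33000 = 166.0 ≈ 166 turns.

N_out = 166 turns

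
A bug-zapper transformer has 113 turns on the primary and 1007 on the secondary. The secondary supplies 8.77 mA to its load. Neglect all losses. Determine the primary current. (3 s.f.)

I_p ≈ 0.0782 A

For an ideal transformer I_p/I_s = N_s/N_p, so I_p = 0.00877 × 1007/113 = 0.0782 A.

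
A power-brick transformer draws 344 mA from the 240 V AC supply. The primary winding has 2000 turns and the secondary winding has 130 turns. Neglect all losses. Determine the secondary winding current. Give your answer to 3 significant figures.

I_s ≈ 5.29 A

I_s/I_p = N_p/N_s, so I_s = 0.344 × 2000/130 = 5.29 A.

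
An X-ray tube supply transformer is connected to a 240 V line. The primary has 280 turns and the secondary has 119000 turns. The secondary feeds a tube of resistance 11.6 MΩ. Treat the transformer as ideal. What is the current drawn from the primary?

I_p ≈ 3.74 A

V_s = V_p × N_s/N_p = 240 × 119000/280 = 102000 V.
I_s = V_s/R = 102000/(1.16×10^7) = 0.0087931 A.
For an ideal transformer I_p N_p = I_s N_s, so I_p = 0.0087931 × 119000/280 = 3.74 A.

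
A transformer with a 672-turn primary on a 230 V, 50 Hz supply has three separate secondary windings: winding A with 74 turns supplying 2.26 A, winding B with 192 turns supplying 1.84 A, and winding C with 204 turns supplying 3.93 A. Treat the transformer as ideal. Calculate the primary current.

I_p ≈ 1.97 A

V_A = 230 × 74/672 = 25.327 V; V_B = 230 × 192/672 = 65.714 V; V_C = 230 × 204/672 = 69.821 V.
P_out = V_A I_A + V_B I_B + V_C I_C = 25.327×2.26 + 65.714×1.84 + 69.821×3.93 = 57.240 + 120.91 + 274.40 = 452.55 W.
Ideal ⇒ P_in = P_out, so I_p = P_out/V_p = 452.55/230 = 1.97 A.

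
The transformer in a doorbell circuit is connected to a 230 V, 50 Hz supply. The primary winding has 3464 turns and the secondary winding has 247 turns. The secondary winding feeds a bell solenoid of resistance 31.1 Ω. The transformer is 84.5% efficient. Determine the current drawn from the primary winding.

V_s = 230 × 247/3464 = 16.400 V.
I_s = V_s/R = 16.400/31.1 = 0.52733 A.
P_out = V_s I_s = 16.400 × 0.52733 = 8.6484 W.
P_in = P_out/η = 8.6484/0.845 = 10.235 W.
I_p = P_in/V_p = 10.235/230 = 0.0445 A.

I_p ≈ 0.0445 A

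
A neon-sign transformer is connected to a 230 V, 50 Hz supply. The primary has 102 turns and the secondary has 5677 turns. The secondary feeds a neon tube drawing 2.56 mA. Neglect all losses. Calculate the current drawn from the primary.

I_p ≈ 0.142 A

For an ideal transformer I_p N_p = I_s N_s, so I_p = 0.00256 × 5677/102 = 0.142 A.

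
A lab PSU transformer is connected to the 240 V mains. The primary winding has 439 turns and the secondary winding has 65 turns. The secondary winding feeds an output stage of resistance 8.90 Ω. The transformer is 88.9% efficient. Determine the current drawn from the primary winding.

V_s = 240 × 65/439 = 35.535 V.
I_s = V_s/R = 35.535/8.90 = 3.9927 A.
P_out = V_s I_s = 35.535 × 3.9927 = 141.88 W.
P_in = P_out/η = 141.88/0.889 = 159.60 W.
I_p = P_in/V_p = 159.60/240 = 0.665 A.

I_p ≈ 0.665 A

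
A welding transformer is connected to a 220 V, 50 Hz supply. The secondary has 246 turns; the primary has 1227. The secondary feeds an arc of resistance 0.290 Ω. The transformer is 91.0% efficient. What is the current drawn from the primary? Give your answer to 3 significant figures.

I_p ≈ 33.5 A

V_s = 220 × 246/1227 = 44.108 V.
I_s = V_s/R = 44.108/0.290 = 152.10 A.
P_out = V_s I_s = 44.108 × 152.10 = 6708.5 W.
P_in = P_out/η = 6708.5/0.910 = 7372.0 W.
I_p = P_in/V_p = 7372.0/220 = 33.5 A.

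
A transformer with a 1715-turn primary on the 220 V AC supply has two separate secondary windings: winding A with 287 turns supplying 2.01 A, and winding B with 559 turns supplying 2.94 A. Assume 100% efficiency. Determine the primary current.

I_p ≈ 1.29 A

V_A = 220 × 287/1715 = 36.816 V; V_B = 220 × 559/1715 = 71.708 V.
P_out = V_A I_A + V_B I_B = 36.816×2.01 + 71.708×2.94 = 74.001 + 210.82 = 284.82 W.
Ideal ⇒ P_in = P_out, so I_p = P_out/V_p = 284.82/220 = 1.29 A.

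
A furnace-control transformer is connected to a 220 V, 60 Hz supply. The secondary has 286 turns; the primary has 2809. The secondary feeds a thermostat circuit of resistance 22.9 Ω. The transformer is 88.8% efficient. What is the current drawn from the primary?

V_s = 220 × 286/2809 = 22.399 V.
I_s = V_s/R = 22.399/22.9 = 0.97814 A.
P_out = V_s I_s = 22.399 × 0.97814 = 21.910 W.
P_in = P_out/η = 21.910/0.888 = 24.673 W.
I_p = P_in/V_p = 24.673/220 = 0.112 A.

I_p ≈ 0.112 A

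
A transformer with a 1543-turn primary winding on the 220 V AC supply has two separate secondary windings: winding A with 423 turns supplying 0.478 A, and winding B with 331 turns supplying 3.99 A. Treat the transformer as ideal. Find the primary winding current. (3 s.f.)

I_p ≈ 0.987 A

V_A = 220 × 423/1543 = 60.311 V; V_B = 220 × 331/1543 = 47.194 V.
P_out = V_A I_A + V_B I_B = 60.311×0.478 + 47.194×3.99 = 28.829 + 188.30 = 217.13 W.
Ideal ⇒ P_in = P_out, so I_p = P_out/V_p = 217.13/220 = 0.987 A.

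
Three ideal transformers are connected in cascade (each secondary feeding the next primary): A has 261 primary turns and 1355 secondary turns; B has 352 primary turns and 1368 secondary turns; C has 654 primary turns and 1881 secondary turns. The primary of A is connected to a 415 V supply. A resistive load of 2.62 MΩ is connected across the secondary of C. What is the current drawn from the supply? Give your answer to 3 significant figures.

After A: V = 415.00 × 1355/261 = 2154.5 V.
After B: V = 2154.5 × 1368/352 = 8373.2 V.
After C: V = 8373.2 × 1881/654 = 24082 V.
I_load = 24082/(2.62×10^6) = 0.0091918 A, so P_out = 24082 × 0.0091918 = 221.36 W.
All ideal ⇒ P_in = P_out, so I_supply = 221.36/415 = 0.533 A.

I_supply ≈ 0.533 A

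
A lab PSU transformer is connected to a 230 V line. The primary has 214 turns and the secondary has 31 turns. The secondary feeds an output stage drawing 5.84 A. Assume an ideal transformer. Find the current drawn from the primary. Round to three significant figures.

For an ideal transformer I_p N_p = I_s N_s, so I_p = 5.84 × 31/214 = 0.846 A.

I_p ≈ 0.846 A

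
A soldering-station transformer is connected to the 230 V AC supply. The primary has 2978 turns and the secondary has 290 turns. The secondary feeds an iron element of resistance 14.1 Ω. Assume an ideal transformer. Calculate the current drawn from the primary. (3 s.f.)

I_p ≈ 0.155 A

V_s = V_p × N_s/N_p = 230 × 290/2978 = 22.398 V.
I_s = V_s/R = 22.398/14.1 = 1.5885 A.
For an ideal transformer I_p N_p = I_s N_s, so I_p = 1.5885 × 290/2978 = 0.155 A.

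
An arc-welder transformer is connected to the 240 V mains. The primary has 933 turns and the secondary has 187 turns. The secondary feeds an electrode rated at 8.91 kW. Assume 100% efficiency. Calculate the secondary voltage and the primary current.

V_s = V_p × N_s/N_p = 240 × 187/933 = 48.103 V.
I_s = P/V_s = 8910/48.103 = 185.23 A.
I_p = I_s × N_s/N_p = 185.23 × 187/933 = 37.1 A.

V_s ≈ 48.1 V, I_p ≈ 37.1 A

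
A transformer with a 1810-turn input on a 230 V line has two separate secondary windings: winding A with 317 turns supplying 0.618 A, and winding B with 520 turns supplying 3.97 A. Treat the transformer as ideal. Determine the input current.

I_in ≈ 1.25 A

V_A = 230 × 317/1810 = 40.282 V; V_B = 230 × 520/1810 = 66.077 V.
P_out = V_A I_A + V_B I_B = 40.282×0.618 + 66.077×3.97 = 24.894 + 262.33 = 287.22 W.
Ideal ⇒ P_in = P_out, so I_in = P_out/V_in = 287.22/230 = 1.25 A.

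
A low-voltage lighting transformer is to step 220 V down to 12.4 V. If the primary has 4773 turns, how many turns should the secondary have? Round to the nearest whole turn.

N_s/N_p = V_s/V_p, so N_s = 4773 × 12.4/220 = 269.0 ≈ 269 turns.

N_s = 269 turns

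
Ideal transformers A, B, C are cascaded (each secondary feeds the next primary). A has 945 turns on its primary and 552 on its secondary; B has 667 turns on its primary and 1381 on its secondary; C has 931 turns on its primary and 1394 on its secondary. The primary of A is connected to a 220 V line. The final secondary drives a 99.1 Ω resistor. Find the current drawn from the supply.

I_supply ≈ 7.28 A

After A: V = 220.00 × 552/945 = 128.51 V.
After B: V = 128.51 × 1381/667 = 266.07 V.
After C: V = 266.07 × 1394/931 = 398.39 V.
I_load = 398.39/99.1 = 4.0201 A, so P_out = 398.39 × 4.0201 = 1601.6 W.
All ideal ⇒ P_in = P_out, so I_supply = 1601.6/220 = 7.28 A.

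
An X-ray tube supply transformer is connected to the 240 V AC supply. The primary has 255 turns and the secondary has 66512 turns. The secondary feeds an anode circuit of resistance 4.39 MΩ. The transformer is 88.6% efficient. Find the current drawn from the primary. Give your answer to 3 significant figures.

V_s = 240 × 66512/255 = 62600 V.
I_s = V_s/R = 62600/(4.39×10^6) = 0.014260 A.
P_out = V_s I_s = 62600 × 0.014260 = 892.64 W.
P_in = P_out/η = 892.64/0.886 = 1007.5 W.
I_p = P_in/V_p = 1007.5/240 = 4.20 A.

I_p ≈ 4.20 A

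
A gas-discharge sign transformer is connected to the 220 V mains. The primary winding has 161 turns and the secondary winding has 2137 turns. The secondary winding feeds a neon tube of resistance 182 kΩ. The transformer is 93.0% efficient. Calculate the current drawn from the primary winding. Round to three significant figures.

I_p ≈ 0.229 A

V_s = 220 × 2137/161 = 2920.1 V.
I_s = V_s/R = 2920.1/182000 = 0.016045 A.
P_out = V_s I_s = 2920.1 × 0.016045 = 46.852 W.
P_in = P_out/η = 46.852/0.930 = 50.379 W.
I_p = P_in/V_p = 50.379/220 = 0.229 A.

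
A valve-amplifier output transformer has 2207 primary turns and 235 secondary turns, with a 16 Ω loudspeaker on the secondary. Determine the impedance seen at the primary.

Z_p = (N_p/N_s)² × Z_s = (2207/235)² × 16 = 1410 Ω.

Z_p ≈ 1410 Ω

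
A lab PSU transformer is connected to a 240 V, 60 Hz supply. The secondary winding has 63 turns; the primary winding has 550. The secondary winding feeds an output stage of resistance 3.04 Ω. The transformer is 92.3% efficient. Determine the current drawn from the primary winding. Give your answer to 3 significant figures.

V_s = 240 × 63/550 = 27.491 V.
I_s = V_s/R = 27.491/3.04 = 9.0431 A.
P_out = V_s I_s = 27.491 × 9.0431 = 248.60 W.
P_in = P_out/η = 248.60/0.923 = 269.34 W.
I_p = P_in/V_p = 269.34/240 = 1.12 A.

I_p ≈ 1.12 A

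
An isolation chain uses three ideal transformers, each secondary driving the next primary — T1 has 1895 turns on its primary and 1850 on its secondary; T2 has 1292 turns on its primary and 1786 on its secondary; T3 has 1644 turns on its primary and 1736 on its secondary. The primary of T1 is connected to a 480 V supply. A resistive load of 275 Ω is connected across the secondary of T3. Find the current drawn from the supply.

After T1: V = 480.00 × 1850/1895 = 468.60 V.
After T2: V = 468.60 × 1786/1292 = 647.77 V.
After T3: V = 647.77 × 1736/1644 = 684.02 V.
I_load = 684.02/275 = 2.4874 A, so P_out = 684.02 × 2.4874 = 1701.4 W.
All ideal ⇒ P_in = P_out, so I_supply = 1701.4/480 = 3.54 A.

I_supply ≈ 3.54 A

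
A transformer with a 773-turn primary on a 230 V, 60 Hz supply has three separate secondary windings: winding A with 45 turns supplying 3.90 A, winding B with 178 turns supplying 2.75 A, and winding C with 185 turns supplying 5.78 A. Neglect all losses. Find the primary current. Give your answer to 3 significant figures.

I_p ≈ 2.24 A

V_A = 230 × 45/773 = 13.389 V; V_B = 230 × 178/773 = 52.962 V; V_C = 230 × 185/773 = 55.045 V.
P_out = V_A I_A + V_B I_B + V_C I_C = 13.389×3.90 + 52.962×2.75 + 55.045×5.78 = 52.219 + 145.65 + 318.16 = 516.03 W.
Ideal ⇒ P_in = P_out, so I_p = P_out/V_p = 516.03/230 = 2.24 A.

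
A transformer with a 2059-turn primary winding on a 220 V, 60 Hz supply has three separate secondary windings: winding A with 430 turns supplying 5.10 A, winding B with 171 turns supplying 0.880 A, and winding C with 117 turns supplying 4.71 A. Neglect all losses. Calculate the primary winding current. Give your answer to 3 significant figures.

I_p ≈ 1.41 A

V_A = 220 × 430/2059 = 45.945 V; V_B = 220 × 171/2059 = 18.271 V; V_C = 220 × 117/2059 = 12.501 V.
P_out = V_A I_A + V_B I_B + V_C I_C = 45.945×5.10 + 18.271×0.880 + 12.501×4.71 = 234.32 + 16.078 + 58.881 = 309.28 W.
Ideal ⇒ P_in = P_out, so I_p = P_out/V_p = 309.28/220 = 1.41 A.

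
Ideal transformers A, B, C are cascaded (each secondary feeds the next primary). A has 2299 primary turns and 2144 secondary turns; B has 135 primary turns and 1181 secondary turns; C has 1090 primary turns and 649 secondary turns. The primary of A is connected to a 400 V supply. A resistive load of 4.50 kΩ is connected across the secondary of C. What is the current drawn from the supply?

Secondary of A: V = 400.00 × 2144/2299 = 373.03 V.
Secondary of B: V = 373.03 × 1181/135 = 3263.3 V.
Secondary of C: V = 3263.3 × 649/1090 = 1943.0 V.
I_load = 1943.0/4500 = 0.43179 A, so P_out = 1943.0 × 0.43179 = 838.97 W.
All ideal ⇒ P_in = P_out, so I_supply = 838.97/400 = 2.10 A.

I_supply ≈ 2.10 A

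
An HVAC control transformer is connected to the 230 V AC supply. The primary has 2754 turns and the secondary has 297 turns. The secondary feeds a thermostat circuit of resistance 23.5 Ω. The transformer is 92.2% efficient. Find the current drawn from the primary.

V_s = 230 × 297/2754 = 24.804 V.
I_s = V_s/R = 24.804/23.5 = 1.0555 A.
P_out = V_s I_s = 24.804 × 1.0555 = 26.180 W.
P_in = P_out/η = 26.180/0.922 = 28.395 W.
I_p = P_in/V_p = 28.395/230 = 0.123 A.

I_p ≈ 0.123 A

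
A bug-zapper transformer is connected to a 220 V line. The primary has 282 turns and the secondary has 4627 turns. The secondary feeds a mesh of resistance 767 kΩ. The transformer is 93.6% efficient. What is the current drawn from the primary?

V_s = 220 × 4627/282 = 3609.7 V.
I_s = V_s/R = 3609.7/767000 = 0.0047063 A.
P_out = V_s I_s = 3609.7 × 0.0047063 = 16.988 W.
P_in = P_out/η = 16.988/0.936 = 18.150 W.
I_p = P_in/V_p = 18.150/220 = 0.0825 A.

I_p ≈ 0.0825 A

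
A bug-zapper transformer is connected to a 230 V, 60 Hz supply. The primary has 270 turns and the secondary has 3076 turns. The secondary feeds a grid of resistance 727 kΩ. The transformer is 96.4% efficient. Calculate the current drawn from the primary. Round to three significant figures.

V_s = 230 × 3076/270 = 2620.3 V.
I_s = V_s/R = 2620.3/727000 = 0.0036043 A.
P_out = V_s I_s = 2620.3 × 0.0036043 = 9.4442 W.
P_in = P_out/η = 9.4442/0.964 = 9.7969 W.
I_p = P_in/V_p = 9.7969/230 = 0.0426 A.

I_p ≈ 0.0426 A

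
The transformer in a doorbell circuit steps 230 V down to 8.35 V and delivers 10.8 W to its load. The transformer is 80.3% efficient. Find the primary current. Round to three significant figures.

I_p ≈ 0.0585 A

P_in = P_out/η = 10.8/0.803 = 13.450 W.
I_p = P_in/V_p = 13.450/230 = 0.0585 A.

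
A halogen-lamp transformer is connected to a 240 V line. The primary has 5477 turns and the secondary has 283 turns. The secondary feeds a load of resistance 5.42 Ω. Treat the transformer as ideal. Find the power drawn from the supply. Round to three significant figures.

V_s = V_p × N_s/N_p = 240 × 283/5477 = 12.401 V.
I_s = V_s/R = 12.401/5.42 = 2.2880 A.
I_p = I_s × N_s/N_p = 2.2880 × 283/5477 = 0.11822 A.
P = V_p I_p = 240 × 0.11822 = 28.4 W.

P ≈ 28.4 W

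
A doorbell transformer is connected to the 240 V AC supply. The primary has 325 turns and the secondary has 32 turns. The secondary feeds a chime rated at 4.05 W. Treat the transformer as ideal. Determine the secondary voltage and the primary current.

V_s = V_p × N_s/N_p = 240 × 32/325 = 23.631 V.
I_s = P/V_s = 4.05/23.631 = 0.17139 A.
I_p = I_s × N_s/N_p = 0.17139 × 32/325 = 0.0169 A.

V_s ≈ 23.6 V, I_p ≈ 0.0169 A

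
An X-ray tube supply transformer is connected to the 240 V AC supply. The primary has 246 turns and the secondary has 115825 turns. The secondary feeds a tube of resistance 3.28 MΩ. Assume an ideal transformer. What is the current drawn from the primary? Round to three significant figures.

V_s = V_p × N_s/N_p = 240 × 115825/246 = 113000 V.
I_s = V_s/R = 113000/(3.28×10^6) = 0.034451 A.
For an ideal transformer I_p N_p = I_s N_s, so I_p = 0.034451 × 115825/246 = 16.2 A.

I_p ≈ 16.2 A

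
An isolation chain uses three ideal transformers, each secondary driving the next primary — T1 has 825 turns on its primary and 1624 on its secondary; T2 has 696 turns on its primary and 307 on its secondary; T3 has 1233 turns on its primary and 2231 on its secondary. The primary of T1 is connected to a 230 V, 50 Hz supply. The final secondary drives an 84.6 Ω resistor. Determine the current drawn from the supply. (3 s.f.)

Secondary of T1: V = 230.00 × 1624/825 = 452.75 V.
Secondary of T2: V = 452.75 × 307/696 = 199.71 V.
Secondary of T3: V = 199.71 × 2231/1233 = 361.35 V.
I_load = 361.35/84.6 = 4.2713 A, so P_out = 361.35 × 4.2713 = 1543.4 W.
All ideal ⇒ P_in = P_out, so I_supply = 1543.4/230 = 6.71 A.

I_supply ≈ 6.71 A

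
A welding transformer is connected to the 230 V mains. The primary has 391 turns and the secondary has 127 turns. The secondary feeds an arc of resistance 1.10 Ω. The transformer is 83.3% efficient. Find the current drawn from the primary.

I_p ≈ 26.5 A

V_s = 230 × 127/391 = 74.706 V.
I_s = V_s/R = 74.706/1.10 = 67.914 A.
P_out = V_s I_s = 74.706 × 67.914 = 5073.6 W.
P_in = P_out/η = 5073.6/0.833 = 6090.8 W.
I_p = P_in/V_p = 6090.8/230 = 26.5 A.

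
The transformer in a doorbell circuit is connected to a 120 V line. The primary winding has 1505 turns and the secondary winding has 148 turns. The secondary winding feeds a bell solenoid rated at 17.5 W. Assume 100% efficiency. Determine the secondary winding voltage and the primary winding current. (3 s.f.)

V_s ≈ 11.8 V, I_p ≈ 0.146 A

V_s = V_p × N_s/N_p = 120 × 148/1505 = 11.801 V.
I_s = P/V_s = 17.5/11.801 = 1.4830 A.
I_p = I_s × N_s/N_p = 1.4830 × 148/1505 = 0.146 A.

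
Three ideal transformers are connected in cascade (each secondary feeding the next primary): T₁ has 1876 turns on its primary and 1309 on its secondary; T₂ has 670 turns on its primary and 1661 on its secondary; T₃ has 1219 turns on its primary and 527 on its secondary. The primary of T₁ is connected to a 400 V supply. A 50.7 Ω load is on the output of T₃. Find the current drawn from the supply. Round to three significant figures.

I_supply ≈ 4.41 A

After T₁: V = 400.00 × 1309/1876 = 279.10 V.
After T₂: V = 279.10 × 1661/670 = 691.93 V.
After T₃: V = 691.93 × 527/1219 = 299.14 V.
I_load = 299.14/50.7 = 5.9001 A, so P_out = 299.14 × 5.9001 = 1764.9 W.
All ideal ⇒ P_in = P_out, so I_supply = 1764.9/400 = 4.41 A.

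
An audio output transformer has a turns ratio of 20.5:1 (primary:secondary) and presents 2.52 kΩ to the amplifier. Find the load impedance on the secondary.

Z_s ≈ 6.00 Ω

Z_s = Z_p/(N_p/N_s)² = 2520/20.5² = 6.00 Ω.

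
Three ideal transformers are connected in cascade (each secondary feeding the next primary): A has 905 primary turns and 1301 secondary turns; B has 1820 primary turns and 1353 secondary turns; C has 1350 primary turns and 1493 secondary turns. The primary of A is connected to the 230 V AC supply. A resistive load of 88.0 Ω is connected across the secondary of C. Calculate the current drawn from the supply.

After A: V = 230.00 × 1301/905 = 330.64 V.
After B: V = 330.64 × 1353/1820 = 245.80 V.
After C: V = 245.80 × 1493/1350 = 271.84 V.
I_load = 271.84/88.0 = 3.0891 A, so P_out = 271.84 × 3.0891 = 839.72 W.
All ideal ⇒ P_in = P_out, so I_supply = 839.72/230 = 3.65 A.

I_supply ≈ 3.65 A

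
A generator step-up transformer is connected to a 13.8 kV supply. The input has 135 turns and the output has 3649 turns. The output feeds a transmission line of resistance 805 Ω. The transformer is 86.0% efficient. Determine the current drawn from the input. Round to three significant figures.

I_in ≈ 14600 A

V_out = 13800 × 3649/135 = 373010 V.
I_out = V_out/R = 373010/805 = 463.37 A.
P_out = V_out I_out = 373010 × 463.37 = 1.7284×10^8 W.
P_in = P_out/η = 1.7284×10^8/0.860 = 2.0098×10^8 W.
I_in = P_in/V_in = 2.0098×10^8/13800 = 14600 A.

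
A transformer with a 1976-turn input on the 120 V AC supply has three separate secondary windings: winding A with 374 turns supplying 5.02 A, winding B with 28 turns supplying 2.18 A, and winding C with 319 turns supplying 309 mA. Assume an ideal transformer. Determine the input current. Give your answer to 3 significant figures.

I_in ≈ 1.03 A

V_A = 120 × 374/1976 = 22.713 V; V_B = 120 × 28/1976 = 1.7004 V; V_C = 120 × 319/1976 = 19.372 V.
P_out = V_A I_A + V_B I_B + V_C I_C = 22.713×5.02 + 1.7004×2.18 + 19.372×0.309 = 114.02 + 3.7069 + 5.9861 = 123.71 W.
Ideal ⇒ P_in = P_out, so I_in = P_out/V_in = 123.71/120 = 1.03 A.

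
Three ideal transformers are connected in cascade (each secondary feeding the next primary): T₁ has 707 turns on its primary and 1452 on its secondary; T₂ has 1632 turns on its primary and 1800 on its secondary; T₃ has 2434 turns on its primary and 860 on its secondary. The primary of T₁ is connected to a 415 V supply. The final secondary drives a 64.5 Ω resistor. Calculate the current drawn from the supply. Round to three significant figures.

Secondary of T₁: V = 415.00 × 1452/707 = 852.31 V.
Secondary of T₂: V = 852.31 × 1800/1632 = 940.04 V.
Secondary of T₃: V = 940.04 × 860/2434 = 332.14 V.
I_load = 332.14/64.5 = 5.1495 A, so P_out = 332.14 × 5.1495 = 1710.4 W.
All ideal ⇒ P_in = P_out, so I_supply = 1710.4/415 = 4.12 A.

I_supply ≈ 4.12 A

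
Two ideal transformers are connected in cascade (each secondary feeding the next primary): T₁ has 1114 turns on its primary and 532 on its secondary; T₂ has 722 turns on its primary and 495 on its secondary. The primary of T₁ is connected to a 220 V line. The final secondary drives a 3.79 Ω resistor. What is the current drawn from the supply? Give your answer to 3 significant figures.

I_supply ≈ 6.22 A

Secondary of T₁: V = 220.00 × 532/1114 = 105.06 V.
Secondary of T₂: V = 105.06 × 495/722 = 72.031 V.
I_load = 72.031/3.79 = 19.005 A, so P_out = 72.031 × 19.005 = 1369.0 W.
All ideal ⇒ P_in = P_out, so I_supply = 1369.0/220 = 6.22 A.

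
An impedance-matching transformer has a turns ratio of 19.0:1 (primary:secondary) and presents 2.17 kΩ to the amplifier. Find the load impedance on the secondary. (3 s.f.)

Z_s = Z_p/(N_p/N_s)² = 2170/19.0² = 6.01 Ω.

Z_s ≈ 6.01 Ω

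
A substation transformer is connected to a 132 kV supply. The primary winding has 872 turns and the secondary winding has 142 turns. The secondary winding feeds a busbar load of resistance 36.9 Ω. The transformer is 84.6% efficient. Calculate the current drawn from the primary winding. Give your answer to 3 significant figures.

V_s = 132000 × 142/872 = 21495 V.
I_s = V_s/R = 21495/36.9 = 582.53 A.
P_out = V_s I_s = 21495 × 582.53 = 1.2522×10^7 W.
P_in = P_out/η = 1.2522×10^7/0.846 = 1.4801×10^7 W.
I_p = P_in/V_p = 1.4801×10^7/132000 = 112 A.

I_p ≈ 112 A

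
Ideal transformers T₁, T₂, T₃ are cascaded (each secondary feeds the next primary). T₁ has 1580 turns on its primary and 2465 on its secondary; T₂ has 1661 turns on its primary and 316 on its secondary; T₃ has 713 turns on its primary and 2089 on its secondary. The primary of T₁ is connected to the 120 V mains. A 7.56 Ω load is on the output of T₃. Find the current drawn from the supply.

I_supply ≈ 12.0 A

After T₁: V = 120.00 × 2465/1580 = 187.22 V.
After T₂: V = 187.22 × 316/1661 = 35.617 V.
After T₃: V = 35.617 × 2089/713 = 104.35 V.
I_load = 104.35/7.56 = 13.803 A, so P_out = 104.35 × 13.803 = 1440.4 W.
All ideal ⇒ P_in = P_out, so I_supply = 1440.4/120 = 12.0 A.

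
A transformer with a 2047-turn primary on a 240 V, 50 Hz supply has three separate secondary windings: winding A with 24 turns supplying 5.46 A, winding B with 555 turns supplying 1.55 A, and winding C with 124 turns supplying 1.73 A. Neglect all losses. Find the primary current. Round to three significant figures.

I_p ≈ 0.589 A

V_A = 240 × 24/2047 = 2.8139 V; V_B = 240 × 555/2047 = 65.071 V; V_C = 240 × 124/2047 = 14.538 V.
P_out = V_A I_A + V_B I_B + V_C I_C = 2.8139×5.46 + 65.071×1.55 + 14.538×1.73 = 15.364 + 100.86 + 25.151 = 141.37 W.
Ideal ⇒ P_in = P_out, so I_p = P_out/V_p = 141.37/240 = 0.589 A.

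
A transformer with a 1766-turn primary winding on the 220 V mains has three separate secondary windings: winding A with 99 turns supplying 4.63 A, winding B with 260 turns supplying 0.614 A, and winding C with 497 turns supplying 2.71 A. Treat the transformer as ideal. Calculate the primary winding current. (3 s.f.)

V_A = 220 × 99/1766 = 12.333 V; V_B = 220 × 260/1766 = 32.390 V; V_C = 220 × 497/1766 = 61.914 V.
P_out = V_A I_A + V_B I_B + V_C I_C = 12.333×4.63 + 32.390×0.614 + 61.914×2.71 = 57.102 + 19.887 + 167.79 = 244.78 W.
Ideal ⇒ P_in = P_out, so I_p = P_out/V_p = 244.78/220 = 1.11 A.

I_p ≈ 1.11 A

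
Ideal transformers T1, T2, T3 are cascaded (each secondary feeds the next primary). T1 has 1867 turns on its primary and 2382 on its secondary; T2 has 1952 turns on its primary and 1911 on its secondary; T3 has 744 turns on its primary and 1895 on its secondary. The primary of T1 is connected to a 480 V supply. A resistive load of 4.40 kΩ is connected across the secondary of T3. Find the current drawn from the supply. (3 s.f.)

I_supply ≈ 1.10 A

Secondary of T1: V = 480.00 × 2382/1867 = 612.40 V.
Secondary of T2: V = 612.40 × 1911/1952 = 599.54 V.
Secondary of T3: V = 599.54 × 1895/744 = 1527.1 V.
I_load = 1527.1/4400 = 0.34706 A, so P_out = 1527.1 × 0.34706 = 529.98 W.
All ideal ⇒ P_in = P_out, so I_supply = 529.98/480 = 1.10 A.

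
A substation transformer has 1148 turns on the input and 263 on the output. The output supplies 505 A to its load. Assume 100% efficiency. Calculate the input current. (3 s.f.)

For an ideal transformer I_in/I_out = N_out/N_in, so I_in = 505 × 263/1148 = 116 A.

I_in ≈ 116 A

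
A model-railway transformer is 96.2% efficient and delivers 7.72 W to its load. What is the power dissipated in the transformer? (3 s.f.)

P_loss ≈ 0.305 W

P_in = P_out/η = 7.72/0.962 = 8.02495 W.
P_loss = P_in − P_out = 8.02495 − 7.72 = 0.305 W.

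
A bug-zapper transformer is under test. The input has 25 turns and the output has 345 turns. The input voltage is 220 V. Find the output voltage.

V_out ≈ 3040 V

V_out/V_in = N_out/N_in, so V_out = 220 × 345/25 = 3040 V.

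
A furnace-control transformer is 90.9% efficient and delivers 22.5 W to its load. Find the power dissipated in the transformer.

P_in = P_out/η = 22.5/0.909 = 24.7525 W.
P_loss = P_in − P_out = 24.7525 − 22.5 = 2.25 W.

P_loss ≈ 2.25 W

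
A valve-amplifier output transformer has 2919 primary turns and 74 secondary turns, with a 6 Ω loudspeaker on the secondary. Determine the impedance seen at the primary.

Z_p ≈ 9340 Ω

Z_p = (N_p/N_s)² × Z_s = (2919/74)² × 6 = 9340 Ω.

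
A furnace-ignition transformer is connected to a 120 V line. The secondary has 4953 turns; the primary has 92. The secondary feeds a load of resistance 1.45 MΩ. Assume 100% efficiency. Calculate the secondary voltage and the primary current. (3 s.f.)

V_s = V_p × N_s/N_p = 120 × 4953/92 = 6460.4 V.
I_s = V_s/R = 6460.4/(1.45×10^6) = 0.0044555 A.
I_p = I_s × N_s/N_p = 0.0044555 × 4953/92 = 0.240 A.

V_s ≈ 6460 V, I_p ≈ 0.240 A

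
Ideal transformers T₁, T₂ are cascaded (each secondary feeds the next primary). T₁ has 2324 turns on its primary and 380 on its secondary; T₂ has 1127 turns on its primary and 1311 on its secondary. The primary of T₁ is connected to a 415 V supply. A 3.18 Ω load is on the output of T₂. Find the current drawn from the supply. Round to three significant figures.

Secondary of T₁: V = 415.00 × 380/2324 = 67.857 V.
Secondary of T₂: V = 67.857 × 1311/1127 = 78.936 V.
I_load = 78.936/3.18 = 24.823 A, so P_out = 78.936 × 24.823 = 1959.4 W.
All ideal ⇒ P_in = P_out, so I_supply = 1959.4/415 = 4.72 A.

I_supply ≈ 4.72 A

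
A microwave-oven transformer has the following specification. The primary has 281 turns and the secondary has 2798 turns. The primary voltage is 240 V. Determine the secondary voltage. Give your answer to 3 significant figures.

V_s ≈ 2390 V

V_s/V_p = N_s/N_p, so V_s = 240 × 2798/281 = 2390 V.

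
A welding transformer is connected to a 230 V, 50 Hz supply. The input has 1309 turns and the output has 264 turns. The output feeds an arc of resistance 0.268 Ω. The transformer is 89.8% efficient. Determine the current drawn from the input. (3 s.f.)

I_in ≈ 38.9 A

V_out = 230 × 264/1309 = 46.387 V.
I_out = V_out/R = 46.387/0.268 = 173.08 A.
P_out = V_out I_out = 46.387 × 173.08 = 8028.8 W.
P_in = P_out/η = 8028.8/0.898 = 8940.7 W.
I_in = P_in/V_in = 8940.7/230 = 38.9 A.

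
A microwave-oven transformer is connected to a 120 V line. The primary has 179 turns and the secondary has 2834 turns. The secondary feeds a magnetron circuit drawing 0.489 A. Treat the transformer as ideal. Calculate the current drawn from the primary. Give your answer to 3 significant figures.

I_p ≈ 7.74 A

For an ideal transformer I_p N_p = I_s N_s, so I_p = 0.489 × 2834/179 = 7.74 A.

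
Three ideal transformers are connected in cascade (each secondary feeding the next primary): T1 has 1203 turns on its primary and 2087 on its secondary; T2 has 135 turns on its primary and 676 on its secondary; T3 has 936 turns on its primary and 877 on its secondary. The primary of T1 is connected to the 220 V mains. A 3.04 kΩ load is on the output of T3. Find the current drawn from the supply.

I_supply ≈ 4.79 A

Secondary of T1: V = 220.00 × 2087/1203 = 381.66 V.
Secondary of T2: V = 381.66 × 676/135 = 1911.1 V.
Secondary of T3: V = 1911.1 × 877/936 = 1790.7 V.
I_load = 1790.7/3040 = 0.58904 A, so P_out = 1790.7 × 0.58904 = 1054.8 W.
All ideal ⇒ P_in = P_out, so I_supply = 1054.8/220 = 4.79 A.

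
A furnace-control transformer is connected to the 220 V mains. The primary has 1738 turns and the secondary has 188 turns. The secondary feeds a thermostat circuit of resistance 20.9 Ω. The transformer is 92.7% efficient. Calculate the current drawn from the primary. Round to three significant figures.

V_s = 220 × 188/1738 = 23.797 V.
I_s = V_s/R = 23.797/20.9 = 1.1386 A.
P_out = V_s I_s = 23.797 × 1.1386 = 27.097 W.
P_in = P_out/η = 27.097/0.927 = 29.230 W.
I_p = P_in/V_p = 29.230/220 = 0.133 A.

I_p ≈ 0.133 A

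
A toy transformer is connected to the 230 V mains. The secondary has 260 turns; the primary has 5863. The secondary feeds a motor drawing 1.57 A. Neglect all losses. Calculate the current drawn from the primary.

I_p ≈ 0.0696 A

For an ideal transformer I_p N_p = I_s N_s, so I_p = 1.57 × 260/5863 = 0.0696 A.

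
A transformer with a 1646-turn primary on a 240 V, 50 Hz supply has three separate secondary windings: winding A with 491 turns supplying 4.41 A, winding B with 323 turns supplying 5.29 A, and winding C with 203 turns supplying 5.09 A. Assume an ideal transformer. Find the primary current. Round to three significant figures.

I_p ≈ 2.98 A

V_A = 240 × 491/1646 = 71.592 V; V_B = 240 × 323/1646 = 47.096 V; V_C = 240 × 203/1646 = 29.599 V.
P_out = V_A I_A + V_B I_B + V_C I_C = 71.592×4.41 + 47.096×5.29 + 29.599×5.09 = 315.72 + 249.14 + 150.66 = 715.52 W.
Ideal ⇒ P_in = P_out, so I_p = P_out/V_p = 715.52/240 = 2.98 A.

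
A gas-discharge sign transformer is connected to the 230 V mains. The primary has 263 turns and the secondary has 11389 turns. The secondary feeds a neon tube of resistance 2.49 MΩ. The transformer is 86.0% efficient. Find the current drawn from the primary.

V_s = 230 × 11389/263 = 9960.0 V.
I_s = V_s/R = 9960.0/(2.49×10^6) = 0.0040000 A.
P_out = V_s I_s = 9960.0 × 0.0040000 = 39.840 W.
P_in = P_out/η = 39.840/0.860 = 46.325 W.
I_p = P_in/V_p = 46.325/230 = 0.201 A.

I_p ≈ 0.201 A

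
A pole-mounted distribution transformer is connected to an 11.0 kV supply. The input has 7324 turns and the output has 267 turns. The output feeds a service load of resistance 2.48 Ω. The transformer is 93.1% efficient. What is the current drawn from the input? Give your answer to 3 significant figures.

I_in ≈ 6.33 A

V_out = 11000 × 267/7324 = 401.01 V.
I_out = V_out/R = 401.01/2.48 = 161.70 A.
P_out = V_out I_out = 401.01 × 161.70 = 64842 W.
P_in = P_out/η = 64842/0.931 = 69648 W.
I_in = P_in/V_in = 69648/11000 = 6.33 A.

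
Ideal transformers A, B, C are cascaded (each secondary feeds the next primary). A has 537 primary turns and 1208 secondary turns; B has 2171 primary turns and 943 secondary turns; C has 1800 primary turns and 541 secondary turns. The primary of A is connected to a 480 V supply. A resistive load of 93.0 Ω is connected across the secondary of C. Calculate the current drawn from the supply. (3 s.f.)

I_supply ≈ 0.445 A

After A: V = 480.00 × 1208/537 = 1079.8 V.
After B: V = 1079.8 × 943/2171 = 469.01 V.
After C: V = 469.01 × 541/1800 = 140.96 V.
I_load = 140.96/93.0 = 1.5157 A, so P_out = 140.96 × 1.5157 = 213.67 W.
All ideal ⇒ P_in = P_out, so I_supply = 213.67/480 = 0.445 A.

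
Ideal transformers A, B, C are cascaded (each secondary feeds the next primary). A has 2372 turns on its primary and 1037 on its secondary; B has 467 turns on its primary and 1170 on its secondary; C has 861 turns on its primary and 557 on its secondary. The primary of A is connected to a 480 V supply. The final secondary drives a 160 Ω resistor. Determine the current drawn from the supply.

I_supply ≈ 1.51 A

Secondary of A: V = 480.00 × 1037/2372 = 209.85 V.
Secondary of B: V = 209.85 × 1170/467 = 525.74 V.
Secondary of C: V = 525.74 × 557/861 = 340.12 V.
I_load = 340.12/160 = 2.1257 A, so P_out = 340.12 × 2.1257 = 722.99 W.
All ideal ⇒ P_in = P_out, so I_supply = 722.99/480 = 1.51 A.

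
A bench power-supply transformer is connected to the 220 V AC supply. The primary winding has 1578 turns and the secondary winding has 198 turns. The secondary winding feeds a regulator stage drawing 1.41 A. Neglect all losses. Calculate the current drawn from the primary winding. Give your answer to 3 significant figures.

I_p ≈ 0.177 A

For an ideal transformer I_p N_p = I_s N_s, so I_p = 1.41 × 198/1578 = 0.177 A.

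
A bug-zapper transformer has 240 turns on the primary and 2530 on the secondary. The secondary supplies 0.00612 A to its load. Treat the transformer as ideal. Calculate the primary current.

For an ideal transformer I_p/I_s = N_s/N_p, so I_p = 0.00612 × 2530/240 = 0.0645 A.

I_p ≈ 0.0645 A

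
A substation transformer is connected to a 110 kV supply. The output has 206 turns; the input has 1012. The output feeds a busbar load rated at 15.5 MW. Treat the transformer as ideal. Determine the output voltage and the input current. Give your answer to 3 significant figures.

V_out ≈ 22400 V, I_in ≈ 141 A

V_out = V_in × N_out/N_in = 110000 × 206/1012 = 22391 V.
I_out = P/V_out = 1.55×10^7/22391 = 692.23 A.
I_in = I_out × N_out/N_in = 692.23 × 206/1012 = 141 A.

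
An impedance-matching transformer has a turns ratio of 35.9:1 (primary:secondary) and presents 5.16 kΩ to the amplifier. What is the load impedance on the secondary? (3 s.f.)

Z_s = Z_p/(N_p/N_s)² = 5160/35.9² = 4.00 Ω.

Z_s ≈ 4.00 Ω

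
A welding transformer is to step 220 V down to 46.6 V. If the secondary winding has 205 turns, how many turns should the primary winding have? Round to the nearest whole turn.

N_p = 968 turns

N_p/N_s = V_p/V_s, so N_p = 205 × 220/46.6 = 967.8 ≈ 968 turns.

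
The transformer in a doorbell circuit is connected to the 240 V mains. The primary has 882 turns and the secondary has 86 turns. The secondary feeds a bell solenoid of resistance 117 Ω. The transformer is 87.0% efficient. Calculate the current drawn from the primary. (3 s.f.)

V_s = 240 × 86/882 = 23.401 V.
I_s = V_s/R = 23.401/117 = 0.20001 A.
P_out = V_s I_s = 23.401 × 0.20001 = 4.6805 W.
P_in = P_out/η = 4.6805/0.870 = 5.3799 W.
I_p = P_in/V_p = 5.3799/240 = 0.0224 A.

I_p ≈ 0.0224 A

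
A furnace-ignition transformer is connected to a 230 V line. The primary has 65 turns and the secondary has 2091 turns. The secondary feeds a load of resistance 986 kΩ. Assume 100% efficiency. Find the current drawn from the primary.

I_p ≈ 0.241 A

V_s = V_p × N_s/N_p = 230 × 2091/65 = 7398.9 V.
I_s = V_s/R = 7398.9/986000 = 0.0075040 A.
For an ideal transformer I_p N_p = I_s N_s, so I_p = 0.0075040 × 2091/65 = 0.241 A.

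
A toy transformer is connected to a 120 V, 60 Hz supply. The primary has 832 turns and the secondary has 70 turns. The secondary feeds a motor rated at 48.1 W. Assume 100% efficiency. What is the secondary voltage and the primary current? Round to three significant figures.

V_s = V_p × N_s/N_p = 120 × 70/832 = 10.096 V.
I_s = P/V_s = 48.1/10.096 = 4.7642 A.
I_p = I_s × N_s/N_p = 4.7642 × 70/832 = 0.401 A.

V_s ≈ 10.1 V, I_p ≈ 0.401 A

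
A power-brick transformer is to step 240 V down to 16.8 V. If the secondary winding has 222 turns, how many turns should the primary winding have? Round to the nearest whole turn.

N_p = 3171 turns

N_p/N_s = V_p/V_s, so N_p = 222 × 240/16.8 = 3171.4 ≈ 3171 turns.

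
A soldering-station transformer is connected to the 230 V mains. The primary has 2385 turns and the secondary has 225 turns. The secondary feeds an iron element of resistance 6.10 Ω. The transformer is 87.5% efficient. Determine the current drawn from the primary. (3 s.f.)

I_p ≈ 0.384 A

V_s = 230 × 225/2385 = 21.698 V.
I_s = V_s/R = 21.698/6.10 = 3.5571 A.
P_out = V_s I_s = 21.698 × 3.5571 = 77.182 W.
P_in = P_out/η = 77.182/0.875 = 88.208 W.
I_p = P_in/V_p = 88.208/230 = 0.384 A.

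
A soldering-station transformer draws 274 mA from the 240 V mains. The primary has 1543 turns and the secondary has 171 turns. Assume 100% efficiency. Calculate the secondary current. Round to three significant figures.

I_s/I_p = N_p/N_s, so I_s = 0.274 × 1543/171 = 2.47 A.

I_s ≈ 2.47 A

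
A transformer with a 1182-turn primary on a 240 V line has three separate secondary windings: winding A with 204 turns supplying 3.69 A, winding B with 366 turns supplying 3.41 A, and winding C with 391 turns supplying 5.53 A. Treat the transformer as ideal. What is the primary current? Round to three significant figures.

V_A = 240 × 204/1182 = 41.421 V; V_B = 240 × 366/1182 = 74.315 V; V_C = 240 × 391/1182 = 79.391 V.
P_out = V_A I_A + V_B I_B + V_C I_C = 41.421×3.69 + 74.315×3.41 + 79.391×5.53 = 152.84 + 253.41 + 439.03 = 845.29 W.
Ideal ⇒ P_in = P_out, so I_p = P_out/V_p = 845.29/240 = 3.52 A.

I_p ≈ 3.52 A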